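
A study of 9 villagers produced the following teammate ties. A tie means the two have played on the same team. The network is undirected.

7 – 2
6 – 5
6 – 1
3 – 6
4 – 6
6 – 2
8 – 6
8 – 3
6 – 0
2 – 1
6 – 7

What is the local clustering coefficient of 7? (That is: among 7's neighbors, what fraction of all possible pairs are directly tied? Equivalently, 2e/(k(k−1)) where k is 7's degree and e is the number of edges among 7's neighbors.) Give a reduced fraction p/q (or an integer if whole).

7's neighbors: 2 and 6 (k = 2).
Possible neighbor pairs: C(2,2) = 1. Edges among them: 2–6 → e = 1.
Clustering(7) = 1/1.

1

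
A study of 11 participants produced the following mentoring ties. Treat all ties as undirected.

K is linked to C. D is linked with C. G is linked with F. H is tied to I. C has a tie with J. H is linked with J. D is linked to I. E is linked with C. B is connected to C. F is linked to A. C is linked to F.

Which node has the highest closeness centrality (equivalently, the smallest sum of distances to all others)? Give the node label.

C

Farness (sum of distances to all others) for each node — A:28, B:23, C:14, D:20, E:23, F:19, G:28, H:26, I:26, J:20, K:23.
The smallest farness is 14, for C, so C has the highest closeness.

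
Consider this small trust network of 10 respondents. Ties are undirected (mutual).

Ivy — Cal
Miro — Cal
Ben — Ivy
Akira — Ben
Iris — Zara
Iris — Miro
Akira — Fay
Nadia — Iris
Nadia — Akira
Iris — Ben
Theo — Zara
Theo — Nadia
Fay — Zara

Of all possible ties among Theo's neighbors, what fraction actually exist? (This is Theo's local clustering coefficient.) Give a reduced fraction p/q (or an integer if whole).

0

Theo's neighbors: Nadia and Zara (k = 2).
Possible neighbor pairs: C(2,2) = 1. Edges among them: none → e = 0.
Clustering(Theo) = 0/1.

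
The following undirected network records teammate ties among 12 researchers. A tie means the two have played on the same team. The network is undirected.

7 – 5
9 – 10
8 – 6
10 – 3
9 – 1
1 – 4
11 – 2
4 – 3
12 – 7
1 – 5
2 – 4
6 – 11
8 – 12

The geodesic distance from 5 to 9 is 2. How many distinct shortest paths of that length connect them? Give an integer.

The shortest distance is 2, and the only length-2 path is 5–1–9. So there is exactly 1 shortest path.

1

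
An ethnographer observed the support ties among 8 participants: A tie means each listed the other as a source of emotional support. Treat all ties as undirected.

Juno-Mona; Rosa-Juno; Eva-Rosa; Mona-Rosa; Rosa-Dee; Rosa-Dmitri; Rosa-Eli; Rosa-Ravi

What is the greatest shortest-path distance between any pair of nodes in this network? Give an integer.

2

Eccentricity of each node (its greatest distance to any other): Dee:2, Dmitri:2, Eli:2, Eva:2, Juno:2, Mona:2, Ravi:2, Rosa:1.
The maximum eccentricity is 2, realized for instance by the pair Eli–Eva via Eli – Rosa – Eva. So the diameter is 2.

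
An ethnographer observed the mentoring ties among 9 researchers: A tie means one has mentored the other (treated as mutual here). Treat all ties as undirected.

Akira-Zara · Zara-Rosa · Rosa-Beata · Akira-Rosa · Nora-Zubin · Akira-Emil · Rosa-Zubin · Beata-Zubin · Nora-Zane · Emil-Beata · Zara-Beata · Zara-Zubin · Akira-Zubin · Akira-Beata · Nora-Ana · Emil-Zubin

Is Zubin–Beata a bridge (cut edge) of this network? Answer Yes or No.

No

Even without that edge, Zubin still reaches Beata via Zubin – Rosa – Beata, so the network stays connected. Not a bridge.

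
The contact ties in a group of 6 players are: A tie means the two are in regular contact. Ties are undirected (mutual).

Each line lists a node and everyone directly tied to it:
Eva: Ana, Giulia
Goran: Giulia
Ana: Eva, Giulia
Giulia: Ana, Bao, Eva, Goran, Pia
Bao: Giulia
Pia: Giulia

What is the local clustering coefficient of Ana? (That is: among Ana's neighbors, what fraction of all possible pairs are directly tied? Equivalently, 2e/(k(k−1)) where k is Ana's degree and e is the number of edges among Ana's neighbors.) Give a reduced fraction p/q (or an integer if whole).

Ana's neighbors: Eva and Giulia (k = 2).
Possible neighbor pairs: C(2,2) = 1. Edges among them: Eva–Giulia → e = 1.
Clustering(Ana) = 1/1.

1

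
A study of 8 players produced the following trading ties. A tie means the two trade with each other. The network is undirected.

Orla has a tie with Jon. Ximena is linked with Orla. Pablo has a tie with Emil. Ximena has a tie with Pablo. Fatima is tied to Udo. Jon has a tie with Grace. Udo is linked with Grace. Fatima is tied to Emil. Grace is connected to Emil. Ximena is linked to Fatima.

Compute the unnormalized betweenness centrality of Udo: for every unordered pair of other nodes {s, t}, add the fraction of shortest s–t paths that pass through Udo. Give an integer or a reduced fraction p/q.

13/12

Pairs whose geodesics pass through Udo — Grace–Ximena: 1/4; Grace–Fatima: 1/2; Jon–Fatima: 1/3.
All other pairs contribute 0.
Summing the contributions gives betweenness(Udo) = 13/12.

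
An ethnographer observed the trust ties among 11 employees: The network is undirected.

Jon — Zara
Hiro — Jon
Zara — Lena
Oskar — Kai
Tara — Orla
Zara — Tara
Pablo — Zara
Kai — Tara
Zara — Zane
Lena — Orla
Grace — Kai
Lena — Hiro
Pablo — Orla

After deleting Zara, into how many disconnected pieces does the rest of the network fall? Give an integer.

Without Zara, the remaining ties split the others into: {Grace, Hiro, Jon, Kai, Lena, Orla, Oskar, Pablo, Tara}; {Zane}.
That's 2 separate components.

2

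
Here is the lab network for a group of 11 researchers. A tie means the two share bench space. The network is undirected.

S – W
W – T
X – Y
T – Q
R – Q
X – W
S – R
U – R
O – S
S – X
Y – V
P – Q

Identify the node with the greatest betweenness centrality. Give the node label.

S

Unnormalized betweenness of each node: O:0, P:0, Q:11, R:16, S:20, T:5, U:0, V:0, W:8, X:16, Y:9.
S has the largest value, 20, making it the main broker — the node through which the most shortest paths run.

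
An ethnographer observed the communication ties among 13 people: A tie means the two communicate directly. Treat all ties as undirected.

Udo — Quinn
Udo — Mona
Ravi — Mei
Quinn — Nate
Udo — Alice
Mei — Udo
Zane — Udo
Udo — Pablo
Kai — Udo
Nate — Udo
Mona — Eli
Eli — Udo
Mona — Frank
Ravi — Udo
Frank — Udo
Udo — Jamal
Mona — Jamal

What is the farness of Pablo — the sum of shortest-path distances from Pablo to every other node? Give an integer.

Distances from Pablo: Alice:2, Eli:2, Frank:2, Jamal:2, Kai:2, Mei:2, Mona:2, Nate:2, Quinn:2, Ravi:2, Udo:1, Zane:2.
Sum = 2 + 2 + 2 + 2 + 2 + 2 + 2 + 2 + 2 + 2 + 1 + 2 = 23.

23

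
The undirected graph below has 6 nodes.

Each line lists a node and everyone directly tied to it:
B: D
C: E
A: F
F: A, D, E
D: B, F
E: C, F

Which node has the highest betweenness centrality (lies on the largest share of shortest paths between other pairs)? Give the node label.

F

Unnormalized betweenness of each node: A:0, B:0, C:0, D:4, E:4, F:8.
F has the largest value, 8, making it the main broker — the node through which the most shortest paths run.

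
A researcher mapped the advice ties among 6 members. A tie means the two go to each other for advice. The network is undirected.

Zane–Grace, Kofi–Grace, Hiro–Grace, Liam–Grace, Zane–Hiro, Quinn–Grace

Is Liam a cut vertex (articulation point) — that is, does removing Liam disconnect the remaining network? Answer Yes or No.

No

Even without Liam, every remaining node can still reach every other (the residual graph is connected), so Liam is not a cut vertex.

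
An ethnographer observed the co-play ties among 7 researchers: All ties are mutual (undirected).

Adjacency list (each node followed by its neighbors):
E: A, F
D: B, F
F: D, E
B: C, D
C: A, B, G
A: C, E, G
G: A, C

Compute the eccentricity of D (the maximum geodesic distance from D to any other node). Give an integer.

Distances from D: A:3, B:1, C:2, E:2, F:1, G:3.
The largest is 3 (to A and G), so the eccentricity of D is 3.

3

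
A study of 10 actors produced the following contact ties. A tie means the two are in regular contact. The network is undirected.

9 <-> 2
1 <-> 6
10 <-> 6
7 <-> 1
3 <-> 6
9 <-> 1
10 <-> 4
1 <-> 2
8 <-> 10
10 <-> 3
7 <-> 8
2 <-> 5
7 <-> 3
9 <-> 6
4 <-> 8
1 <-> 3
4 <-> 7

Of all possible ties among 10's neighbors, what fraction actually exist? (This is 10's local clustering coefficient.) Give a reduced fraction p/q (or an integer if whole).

1/3

10's neighbors: 3, 4, 6, and 8 (k = 4).
Possible neighbor pairs: C(4,2) = 6. Edges among them: 3–6, 4–8 → e = 2.
Clustering(10) = 2/6 = 1/3.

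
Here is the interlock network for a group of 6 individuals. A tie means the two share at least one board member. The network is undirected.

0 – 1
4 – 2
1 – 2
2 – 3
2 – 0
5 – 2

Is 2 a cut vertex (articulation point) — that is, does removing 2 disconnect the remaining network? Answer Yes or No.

Yes

Removing 2 leaves {5} with no path to {0 and 1}, so the network splits into 4 components. 2 is a cut vertex.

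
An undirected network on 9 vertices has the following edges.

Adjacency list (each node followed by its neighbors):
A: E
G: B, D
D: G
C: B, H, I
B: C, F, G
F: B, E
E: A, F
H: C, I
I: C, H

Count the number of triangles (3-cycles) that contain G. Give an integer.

0

G's neighbors are B and D, but none of them are tied to each other, so no triangle contains G.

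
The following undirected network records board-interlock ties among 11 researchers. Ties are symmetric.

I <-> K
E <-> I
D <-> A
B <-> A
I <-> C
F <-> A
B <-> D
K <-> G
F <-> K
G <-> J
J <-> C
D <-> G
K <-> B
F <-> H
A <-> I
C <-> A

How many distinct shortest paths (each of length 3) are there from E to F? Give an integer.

2

The shortest distance is 3. The length-3 paths are: E–I–A–F; E–I–K–F.
That gives 2 distinct shortest paths.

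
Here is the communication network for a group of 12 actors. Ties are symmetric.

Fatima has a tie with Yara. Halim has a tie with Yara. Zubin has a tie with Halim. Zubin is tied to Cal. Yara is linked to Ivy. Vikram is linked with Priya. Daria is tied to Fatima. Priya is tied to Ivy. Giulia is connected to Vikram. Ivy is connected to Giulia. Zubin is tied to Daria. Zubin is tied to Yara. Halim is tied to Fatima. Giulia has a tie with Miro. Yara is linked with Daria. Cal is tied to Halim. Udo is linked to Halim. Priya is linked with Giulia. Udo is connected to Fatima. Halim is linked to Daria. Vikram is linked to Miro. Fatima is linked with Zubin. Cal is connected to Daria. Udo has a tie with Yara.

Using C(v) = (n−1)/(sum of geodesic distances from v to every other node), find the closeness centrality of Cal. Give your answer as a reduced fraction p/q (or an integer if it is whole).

Distances from Cal: Daria:1, Fatima:2, Giulia:4, Halim:1, Ivy:3, Miro:5, Priya:4, Udo:2, Vikram:5, Yara:2, Zubin:1. Sum = 30.
n = 12, so closeness = 11/30.

11/30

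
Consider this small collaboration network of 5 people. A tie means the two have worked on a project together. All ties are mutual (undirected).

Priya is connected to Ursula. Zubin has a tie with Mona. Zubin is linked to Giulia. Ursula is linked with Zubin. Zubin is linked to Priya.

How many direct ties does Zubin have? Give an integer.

Zubin is directly tied to Giulia, Mona, Priya, and Ursula. That is 4 neighbors, so the degree of Zubin is 4.

4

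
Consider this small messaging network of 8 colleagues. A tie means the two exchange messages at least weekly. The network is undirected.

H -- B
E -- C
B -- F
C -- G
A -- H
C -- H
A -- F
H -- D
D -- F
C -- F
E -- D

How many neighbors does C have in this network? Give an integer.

4

C is directly tied to E, F, G, and H. That is 4 neighbors, so the degree of C is 4.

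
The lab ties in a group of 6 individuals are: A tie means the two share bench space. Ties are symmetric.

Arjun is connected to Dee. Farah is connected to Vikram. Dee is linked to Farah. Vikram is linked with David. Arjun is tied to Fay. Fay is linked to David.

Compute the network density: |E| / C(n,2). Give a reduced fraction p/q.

There are 6 edges and 6 nodes, so the maximum possible is C(6,2) = 15.
Density = 6/15 = 2/5.

2/5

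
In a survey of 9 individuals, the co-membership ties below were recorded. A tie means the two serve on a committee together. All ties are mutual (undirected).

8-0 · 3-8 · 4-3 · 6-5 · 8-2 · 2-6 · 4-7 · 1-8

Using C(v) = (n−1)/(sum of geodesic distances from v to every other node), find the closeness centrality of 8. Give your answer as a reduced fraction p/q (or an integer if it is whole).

4/7

Distances from 8: 0:1, 1:1, 2:1, 3:1, 4:2, 5:3, 6:2, 7:3. Sum = 14.
n = 9, so closeness = 8/14 = 4/7.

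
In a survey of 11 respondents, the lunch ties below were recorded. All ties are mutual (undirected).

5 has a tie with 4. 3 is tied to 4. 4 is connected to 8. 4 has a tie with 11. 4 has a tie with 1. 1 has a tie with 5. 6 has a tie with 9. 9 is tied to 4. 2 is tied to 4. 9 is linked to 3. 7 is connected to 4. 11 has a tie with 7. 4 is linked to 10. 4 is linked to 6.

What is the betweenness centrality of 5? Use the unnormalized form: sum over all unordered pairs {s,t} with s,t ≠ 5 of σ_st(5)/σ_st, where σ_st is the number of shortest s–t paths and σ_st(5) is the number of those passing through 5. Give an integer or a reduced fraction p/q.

0

No shortest path between any pair of other nodes passes through 5.
Summing the contributions gives betweenness(5) = 0.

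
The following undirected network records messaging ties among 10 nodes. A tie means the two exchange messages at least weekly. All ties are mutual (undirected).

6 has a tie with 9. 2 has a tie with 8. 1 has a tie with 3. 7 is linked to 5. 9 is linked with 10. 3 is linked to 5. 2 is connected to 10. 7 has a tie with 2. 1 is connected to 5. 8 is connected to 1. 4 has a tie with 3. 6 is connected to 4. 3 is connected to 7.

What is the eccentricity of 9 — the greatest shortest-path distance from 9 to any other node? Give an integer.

4

Distances from 9: 1:4, 2:2, 3:3, 4:2, 5:4, 6:1, 7:3, 8:3, 10:1.
The largest is 4 (to 1 and 5), so the eccentricity of 9 is 4.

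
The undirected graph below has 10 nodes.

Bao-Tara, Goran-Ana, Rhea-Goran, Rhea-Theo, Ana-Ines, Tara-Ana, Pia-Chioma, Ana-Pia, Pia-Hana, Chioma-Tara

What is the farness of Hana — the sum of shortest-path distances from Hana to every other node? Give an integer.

27

Distances from Hana: Ana:2, Bao:4, Chioma:2, Goran:3, Ines:3, Pia:1, Rhea:4, Tara:3, Theo:5.
Sum = 2 + 4 + 2 + 3 + 3 + 1 + 4 + 3 + 5 = 27.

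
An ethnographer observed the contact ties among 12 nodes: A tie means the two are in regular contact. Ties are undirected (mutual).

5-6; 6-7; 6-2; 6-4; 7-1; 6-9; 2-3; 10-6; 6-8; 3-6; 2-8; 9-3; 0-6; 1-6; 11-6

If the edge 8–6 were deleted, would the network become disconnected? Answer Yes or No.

No

Even without that edge, 8 still reaches 6 via 8 – 2 – 6, so the network stays connected. Not a bridge.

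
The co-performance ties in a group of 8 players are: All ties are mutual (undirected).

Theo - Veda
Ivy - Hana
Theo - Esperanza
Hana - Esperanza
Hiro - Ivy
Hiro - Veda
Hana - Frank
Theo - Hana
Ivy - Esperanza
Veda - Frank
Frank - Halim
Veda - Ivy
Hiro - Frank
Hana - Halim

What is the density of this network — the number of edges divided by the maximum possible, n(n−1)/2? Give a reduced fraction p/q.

1/2

There are 14 edges and 8 nodes, so the maximum possible is C(8,2) = 28.
Density = 14/28 = 1/2.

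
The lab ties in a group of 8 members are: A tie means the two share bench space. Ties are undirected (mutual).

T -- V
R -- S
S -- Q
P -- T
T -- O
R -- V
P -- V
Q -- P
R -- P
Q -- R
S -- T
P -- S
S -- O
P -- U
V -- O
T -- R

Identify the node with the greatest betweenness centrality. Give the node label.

P

Unnormalized betweenness of each node: O:1/4, P:85/12, Q:0, R:13/12, S:7/3, T:5/4, U:0, V:1.
P has the largest value, 85/12, making it the main broker — the node through which the most shortest paths run.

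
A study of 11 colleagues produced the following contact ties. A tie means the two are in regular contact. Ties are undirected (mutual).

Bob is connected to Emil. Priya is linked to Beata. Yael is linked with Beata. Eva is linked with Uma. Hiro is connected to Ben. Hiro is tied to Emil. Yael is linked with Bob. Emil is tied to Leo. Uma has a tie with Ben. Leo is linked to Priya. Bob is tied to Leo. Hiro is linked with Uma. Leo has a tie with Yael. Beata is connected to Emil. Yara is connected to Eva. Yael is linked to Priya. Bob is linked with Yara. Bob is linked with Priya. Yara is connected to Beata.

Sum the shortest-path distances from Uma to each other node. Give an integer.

24

Distances from Uma: Beata:3, Ben:1, Bob:3, Emil:2, Eva:1, Hiro:1, Leo:3, Priya:4, Yael:4, Yara:2.
Sum = 3 + 1 + 3 + 2 + 1 + 1 + 3 + 4 + 4 + 2 = 24.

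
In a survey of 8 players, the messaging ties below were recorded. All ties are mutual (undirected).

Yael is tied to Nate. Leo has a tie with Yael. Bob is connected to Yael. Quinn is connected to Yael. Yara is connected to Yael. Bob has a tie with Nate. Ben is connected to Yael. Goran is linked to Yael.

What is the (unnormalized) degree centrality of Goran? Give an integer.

Goran is directly tied to Yael. That is 1 neighbor, so the degree of Goran is 1.

1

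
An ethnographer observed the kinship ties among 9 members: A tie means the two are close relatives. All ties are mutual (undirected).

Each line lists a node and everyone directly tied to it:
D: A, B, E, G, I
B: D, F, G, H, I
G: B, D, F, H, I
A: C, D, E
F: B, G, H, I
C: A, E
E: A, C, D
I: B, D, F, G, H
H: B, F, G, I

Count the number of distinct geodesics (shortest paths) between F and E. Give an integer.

3

The shortest distance is 3. The length-3 paths are: F–I–D–E; F–B–D–E; F–G–D–E.
That gives 3 distinct shortest paths.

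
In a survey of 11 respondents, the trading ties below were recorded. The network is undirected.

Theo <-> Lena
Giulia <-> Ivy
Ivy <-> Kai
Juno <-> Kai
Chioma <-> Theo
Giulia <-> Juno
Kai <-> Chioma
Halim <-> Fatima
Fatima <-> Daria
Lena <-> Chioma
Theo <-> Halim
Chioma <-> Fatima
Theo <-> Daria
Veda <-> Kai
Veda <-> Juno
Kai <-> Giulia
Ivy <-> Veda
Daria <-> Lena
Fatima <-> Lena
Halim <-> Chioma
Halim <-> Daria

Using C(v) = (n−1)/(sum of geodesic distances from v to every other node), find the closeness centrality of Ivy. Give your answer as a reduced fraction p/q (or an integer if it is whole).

Distances from Ivy: Chioma:2, Daria:4, Fatima:3, Giulia:1, Halim:3, Juno:2, Kai:1, Lena:3, Theo:3, Veda:1. Sum = 23.
n = 11, so closeness = 10/23.

10/23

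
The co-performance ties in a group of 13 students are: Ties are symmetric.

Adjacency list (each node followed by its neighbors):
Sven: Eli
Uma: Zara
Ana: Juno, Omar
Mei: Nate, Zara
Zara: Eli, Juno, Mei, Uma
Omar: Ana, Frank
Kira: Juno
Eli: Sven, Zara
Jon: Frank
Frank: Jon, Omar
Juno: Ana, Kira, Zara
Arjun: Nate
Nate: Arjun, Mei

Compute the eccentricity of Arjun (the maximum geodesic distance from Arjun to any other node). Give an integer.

8

Distances from Arjun: Ana:5, Eli:4, Frank:7, Jon:8, Juno:4, Kira:5, Mei:2, Nate:1, Omar:6, Sven:5, Uma:4, Zara:3.
The largest is 8 (to Jon), so the eccentricity of Arjun is 8.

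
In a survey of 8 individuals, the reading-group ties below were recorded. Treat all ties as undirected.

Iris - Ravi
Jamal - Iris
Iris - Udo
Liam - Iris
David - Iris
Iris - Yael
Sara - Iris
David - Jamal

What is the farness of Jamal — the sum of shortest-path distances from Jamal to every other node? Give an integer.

Distances from Jamal: David:1, Iris:1, Liam:2, Ravi:2, Sara:2, Udo:2, Yael:2.
Sum = 1 + 1 + 2 + 2 + 2 + 2 + 2 = 12.

12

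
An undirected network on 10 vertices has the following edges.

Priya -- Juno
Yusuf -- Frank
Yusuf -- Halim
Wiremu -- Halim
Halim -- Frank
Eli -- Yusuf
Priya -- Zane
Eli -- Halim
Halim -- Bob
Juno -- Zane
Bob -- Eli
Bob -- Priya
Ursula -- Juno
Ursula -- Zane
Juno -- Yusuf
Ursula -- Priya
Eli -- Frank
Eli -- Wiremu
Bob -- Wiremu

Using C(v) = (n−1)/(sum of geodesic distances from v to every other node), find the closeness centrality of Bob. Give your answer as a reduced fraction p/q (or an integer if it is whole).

Distances from Bob: Eli:1, Frank:2, Halim:1, Juno:2, Priya:1, Ursula:2, Wiremu:1, Yusuf:2, Zane:2. Sum = 14.
n = 10, so closeness = 9/14.

9/14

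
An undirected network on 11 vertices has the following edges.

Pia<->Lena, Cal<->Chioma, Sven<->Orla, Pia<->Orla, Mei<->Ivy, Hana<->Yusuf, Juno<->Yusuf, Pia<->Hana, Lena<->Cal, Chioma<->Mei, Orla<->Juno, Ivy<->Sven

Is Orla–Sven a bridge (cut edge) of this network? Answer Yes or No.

Even without that edge, Orla still reaches Sven via Orla – Pia – Lena – Cal – Chioma – Mei – Ivy – Sven, so the network stays connected. Not a bridge.

No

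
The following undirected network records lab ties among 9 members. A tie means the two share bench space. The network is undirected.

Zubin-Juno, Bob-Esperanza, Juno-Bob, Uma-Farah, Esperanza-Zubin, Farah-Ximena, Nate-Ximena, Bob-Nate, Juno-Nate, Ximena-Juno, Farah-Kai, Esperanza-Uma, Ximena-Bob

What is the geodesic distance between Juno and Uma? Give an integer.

3

One shortest route is Juno – Ximena – Farah – Uma, which uses 3 edges, and at distance 2 from Juno we only reach {Esperanza, Farah}, which does not include Uma. So d(Juno,Uma) = 3.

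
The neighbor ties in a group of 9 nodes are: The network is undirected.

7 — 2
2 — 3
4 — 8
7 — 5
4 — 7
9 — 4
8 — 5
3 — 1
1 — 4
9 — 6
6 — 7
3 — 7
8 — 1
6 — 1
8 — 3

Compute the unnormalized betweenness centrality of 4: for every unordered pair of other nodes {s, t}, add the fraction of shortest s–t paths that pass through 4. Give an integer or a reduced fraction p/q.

133/30

Pairs whose geodesics pass through 4 — 8–9: 1; 8–7: 1/3; 3–9: 3/5; 9–7: 1/2; 9–2: 1/2; 9–5: 2/3; 9–1: 1/2; 7–1: 1/3.
All other pairs contribute 0.
Summing the contributions gives betweenness(4) = 133/30.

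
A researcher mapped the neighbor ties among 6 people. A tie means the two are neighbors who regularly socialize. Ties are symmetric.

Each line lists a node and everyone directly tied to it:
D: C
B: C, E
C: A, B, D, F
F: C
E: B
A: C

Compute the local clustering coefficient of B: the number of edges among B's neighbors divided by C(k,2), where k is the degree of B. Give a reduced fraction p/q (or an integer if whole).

B's neighbors: C and E (k = 2).
Possible neighbor pairs: C(2,2) = 1. Edges among them: none → e = 0.
Clustering(B) = 0/1.

0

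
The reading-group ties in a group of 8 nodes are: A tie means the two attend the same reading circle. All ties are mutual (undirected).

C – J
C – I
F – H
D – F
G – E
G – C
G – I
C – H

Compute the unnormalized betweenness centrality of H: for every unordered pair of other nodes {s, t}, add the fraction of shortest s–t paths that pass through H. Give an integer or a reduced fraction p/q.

10

Pairs whose geodesics pass through H — F–J: 1; F–I: 1; F–E: 1; F–C: 1; F–G: 1; J–D: 1; D–I: 1; D–E: 1; D–C: 1; D–G: 1.
All other pairs contribute 0.
Summing the contributions gives betweenness(H) = 10.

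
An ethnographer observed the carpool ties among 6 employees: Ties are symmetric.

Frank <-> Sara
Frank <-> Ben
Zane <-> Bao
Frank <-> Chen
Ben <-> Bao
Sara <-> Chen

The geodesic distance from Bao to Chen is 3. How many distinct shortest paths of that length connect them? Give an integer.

1

The shortest distance is 3, and the only length-3 path is Bao–Ben–Frank–Chen. So there is exactly 1 shortest path.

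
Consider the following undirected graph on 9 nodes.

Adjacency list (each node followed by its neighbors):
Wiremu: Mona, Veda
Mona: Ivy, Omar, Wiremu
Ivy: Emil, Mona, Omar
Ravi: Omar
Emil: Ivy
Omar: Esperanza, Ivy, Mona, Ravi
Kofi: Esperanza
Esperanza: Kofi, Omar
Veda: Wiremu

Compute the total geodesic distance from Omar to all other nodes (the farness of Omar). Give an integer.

13

Distances from Omar: Emil:2, Esperanza:1, Ivy:1, Kofi:2, Mona:1, Ravi:1, Veda:3, Wiremu:2.
Sum = 2 + 1 + 1 + 2 + 1 + 1 + 3 + 2 = 13.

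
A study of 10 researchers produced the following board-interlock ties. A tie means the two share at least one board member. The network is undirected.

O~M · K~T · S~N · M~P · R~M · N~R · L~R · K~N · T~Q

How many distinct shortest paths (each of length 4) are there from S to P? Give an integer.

The shortest distance is 4, and the only length-4 path is S–N–R–M–P. So there is exactly 1 shortest path.

1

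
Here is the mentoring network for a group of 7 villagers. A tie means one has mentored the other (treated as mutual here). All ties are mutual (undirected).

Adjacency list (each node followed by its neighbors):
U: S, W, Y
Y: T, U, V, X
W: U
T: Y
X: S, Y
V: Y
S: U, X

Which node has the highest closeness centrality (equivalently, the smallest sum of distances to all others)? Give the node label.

Y

Farness (sum of distances to all others) for each node — S:12, T:13, U:9, V:13, W:14, X:11, Y:8.
The smallest farness is 8, for Y, so Y has the highest closeness.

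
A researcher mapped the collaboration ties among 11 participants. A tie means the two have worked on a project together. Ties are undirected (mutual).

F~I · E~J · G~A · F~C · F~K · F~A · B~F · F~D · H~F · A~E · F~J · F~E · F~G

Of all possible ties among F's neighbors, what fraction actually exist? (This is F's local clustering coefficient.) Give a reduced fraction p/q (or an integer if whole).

F's neighbors: A, B, C, D, E, G, H, I, J, and K (k = 10).
Possible neighbor pairs: C(10,2) = 45. Edges among them: A–E, A–G, E–J → e = 3.
Clustering(F) = 3/45 = 1/15.

1/15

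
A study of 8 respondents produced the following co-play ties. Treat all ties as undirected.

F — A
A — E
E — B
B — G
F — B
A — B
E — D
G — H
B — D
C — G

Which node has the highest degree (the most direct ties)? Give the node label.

B

Degrees — A:3, B:5, C:1, D:2, E:3, F:2, G:3, H:1.
The maximum is 5, attained only by B.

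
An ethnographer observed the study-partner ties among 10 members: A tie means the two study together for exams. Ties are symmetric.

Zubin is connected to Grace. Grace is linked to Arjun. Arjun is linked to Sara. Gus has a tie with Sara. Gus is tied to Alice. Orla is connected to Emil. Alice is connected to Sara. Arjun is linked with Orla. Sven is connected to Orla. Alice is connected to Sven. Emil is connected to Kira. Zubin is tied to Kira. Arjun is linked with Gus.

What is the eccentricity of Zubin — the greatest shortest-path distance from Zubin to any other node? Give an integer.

4

Distances from Zubin: Alice:4, Arjun:2, Emil:2, Grace:1, Gus:3, Kira:1, Orla:3, Sara:3, Sven:4.
The largest is 4 (to Sven and Alice), so the eccentricity of Zubin is 4.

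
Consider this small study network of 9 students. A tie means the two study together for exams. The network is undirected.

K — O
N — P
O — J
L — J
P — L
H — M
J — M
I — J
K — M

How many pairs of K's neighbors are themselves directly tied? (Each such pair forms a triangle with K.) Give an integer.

0

K's neighbors are M and O, but none of them are tied to each other, so no triangle contains K.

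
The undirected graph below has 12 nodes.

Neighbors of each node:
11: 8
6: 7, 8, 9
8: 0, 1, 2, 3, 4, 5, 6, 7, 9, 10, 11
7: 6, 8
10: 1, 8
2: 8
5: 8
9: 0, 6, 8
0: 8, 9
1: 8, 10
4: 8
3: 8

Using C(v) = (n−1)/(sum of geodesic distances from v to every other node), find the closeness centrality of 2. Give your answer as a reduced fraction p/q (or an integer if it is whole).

Distances from 2: 0:2, 1:2, 3:2, 4:2, 5:2, 6:2, 7:2, 8:1, 9:2, 10:2, 11:2. Sum = 21.
n = 12, so closeness = 11/21.

11/21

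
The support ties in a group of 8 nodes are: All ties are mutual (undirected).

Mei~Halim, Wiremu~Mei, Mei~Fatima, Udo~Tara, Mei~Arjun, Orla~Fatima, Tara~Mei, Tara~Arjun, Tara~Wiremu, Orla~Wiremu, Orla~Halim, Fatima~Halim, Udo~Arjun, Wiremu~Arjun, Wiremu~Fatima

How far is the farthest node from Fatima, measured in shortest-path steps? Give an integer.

Distances from Fatima: Arjun:2, Halim:1, Mei:1, Orla:1, Tara:2, Udo:3, Wiremu:1.
The largest is 3 (to Udo), so the eccentricity of Fatima is 3.

3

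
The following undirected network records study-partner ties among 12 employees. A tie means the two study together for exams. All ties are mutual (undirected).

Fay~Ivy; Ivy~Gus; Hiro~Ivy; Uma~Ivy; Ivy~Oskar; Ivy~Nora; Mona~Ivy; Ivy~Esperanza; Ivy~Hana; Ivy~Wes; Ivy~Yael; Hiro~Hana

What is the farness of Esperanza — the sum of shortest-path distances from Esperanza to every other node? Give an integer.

Distances from Esperanza: Fay:2, Gus:2, Hana:2, Hiro:2, Ivy:1, Mona:2, Nora:2, Oskar:2, Uma:2, Wes:2, Yael:2.
Sum = 2 + 2 + 2 + 2 + 1 + 2 + 2 + 2 + 2 + 2 + 2 = 21.

21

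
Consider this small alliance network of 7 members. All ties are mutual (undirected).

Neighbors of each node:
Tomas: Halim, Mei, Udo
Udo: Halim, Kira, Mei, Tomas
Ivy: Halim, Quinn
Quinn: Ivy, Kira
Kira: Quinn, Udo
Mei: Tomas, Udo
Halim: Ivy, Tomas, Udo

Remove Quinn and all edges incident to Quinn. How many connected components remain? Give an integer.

1

Quinn's neighbors (Ivy and Kira) remain reachable from one another through other ties, so the rest of the network stays in one piece.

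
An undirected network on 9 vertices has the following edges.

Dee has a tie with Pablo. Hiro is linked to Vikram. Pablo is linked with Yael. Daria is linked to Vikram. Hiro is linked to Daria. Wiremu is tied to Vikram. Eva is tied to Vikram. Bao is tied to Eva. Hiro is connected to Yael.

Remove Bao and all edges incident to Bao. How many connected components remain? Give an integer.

1

Bao's neighbors (Eva) remain reachable from one another through other ties, so the rest of the network stays in one piece.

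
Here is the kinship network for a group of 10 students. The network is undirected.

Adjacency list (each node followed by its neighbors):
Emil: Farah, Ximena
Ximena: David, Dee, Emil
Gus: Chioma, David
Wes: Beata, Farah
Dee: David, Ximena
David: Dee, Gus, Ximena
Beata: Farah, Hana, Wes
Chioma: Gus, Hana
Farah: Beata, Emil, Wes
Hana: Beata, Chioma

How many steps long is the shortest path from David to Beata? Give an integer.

One shortest route is David – Gus – Chioma – Hana – Beata, which uses 4 edges, and at distance 3 from David we only reach {Farah, Hana}, which does not include Beata. So d(David,Beata) = 4.

4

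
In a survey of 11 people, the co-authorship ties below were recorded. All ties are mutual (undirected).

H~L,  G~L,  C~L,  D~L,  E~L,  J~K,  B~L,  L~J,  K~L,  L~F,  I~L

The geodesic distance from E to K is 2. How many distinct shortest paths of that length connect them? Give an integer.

1

The shortest distance is 2, and the only length-2 path is E–L–K. So there is exactly 1 shortest path.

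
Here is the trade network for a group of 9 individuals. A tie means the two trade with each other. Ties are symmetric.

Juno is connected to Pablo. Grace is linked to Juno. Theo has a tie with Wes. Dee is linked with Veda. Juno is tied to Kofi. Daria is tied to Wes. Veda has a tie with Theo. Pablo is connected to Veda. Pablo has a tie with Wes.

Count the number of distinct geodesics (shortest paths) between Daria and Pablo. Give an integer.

The shortest distance is 2, and the only length-2 path is Daria–Wes–Pablo. So there is exactly 1 shortest path.

1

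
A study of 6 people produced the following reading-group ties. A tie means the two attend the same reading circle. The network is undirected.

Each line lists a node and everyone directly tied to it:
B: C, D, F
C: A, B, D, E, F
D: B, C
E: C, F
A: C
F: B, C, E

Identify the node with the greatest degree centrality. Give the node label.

Degrees — A:1, B:3, C:5, D:2, E:2, F:3.
The maximum is 5, attained only by C.

C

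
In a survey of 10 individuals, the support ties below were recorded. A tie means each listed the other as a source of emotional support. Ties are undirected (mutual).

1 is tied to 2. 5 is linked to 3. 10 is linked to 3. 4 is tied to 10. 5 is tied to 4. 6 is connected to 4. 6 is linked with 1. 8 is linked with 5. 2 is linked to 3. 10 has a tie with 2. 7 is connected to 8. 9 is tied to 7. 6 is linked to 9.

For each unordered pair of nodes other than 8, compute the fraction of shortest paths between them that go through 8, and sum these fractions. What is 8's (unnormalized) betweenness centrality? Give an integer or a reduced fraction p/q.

Pairs whose geodesics pass through 8 — 2–7: 1/2; 3–7: 1; 3–9: 1/4; 10–7: 2/3; 4–7: 1/2; 5–7: 1; 5–9: 1/2.
All other pairs contribute 0.
Summing the contributions gives betweenness(8) = 53/12.

53/12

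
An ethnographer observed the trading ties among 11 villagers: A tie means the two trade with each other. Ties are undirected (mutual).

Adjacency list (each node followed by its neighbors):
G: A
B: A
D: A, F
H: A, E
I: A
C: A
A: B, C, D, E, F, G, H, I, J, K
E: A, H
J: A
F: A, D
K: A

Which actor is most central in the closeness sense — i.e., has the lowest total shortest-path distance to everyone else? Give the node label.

A

Farness (sum of distances to all others) for each node — A:10, B:19, C:19, D:18, E:18, F:18, G:19, H:18, I:19, J:19, K:19.
The smallest farness is 10, for A, so A has the highest closeness.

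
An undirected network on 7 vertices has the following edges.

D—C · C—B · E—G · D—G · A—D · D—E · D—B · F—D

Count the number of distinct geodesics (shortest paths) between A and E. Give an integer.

1

The shortest distance is 2, and the only length-2 path is A–D–E. So there is exactly 1 shortest path.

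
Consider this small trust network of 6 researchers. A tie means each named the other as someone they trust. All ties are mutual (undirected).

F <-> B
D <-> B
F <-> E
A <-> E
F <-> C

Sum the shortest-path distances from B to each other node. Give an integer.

Distances from B: A:3, C:2, D:1, E:2, F:1.
Sum = 3 + 2 + 1 + 2 + 1 = 9.

9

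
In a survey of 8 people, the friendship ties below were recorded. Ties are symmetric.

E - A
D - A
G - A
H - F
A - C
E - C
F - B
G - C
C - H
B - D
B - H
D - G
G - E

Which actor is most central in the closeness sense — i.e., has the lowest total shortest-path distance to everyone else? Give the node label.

Farness (sum of distances to all others) for each node — A:11, B:12, C:10, D:11, E:13, F:15, G:11, H:11.
The smallest farness is 10, for C, so C has the highest closeness.

C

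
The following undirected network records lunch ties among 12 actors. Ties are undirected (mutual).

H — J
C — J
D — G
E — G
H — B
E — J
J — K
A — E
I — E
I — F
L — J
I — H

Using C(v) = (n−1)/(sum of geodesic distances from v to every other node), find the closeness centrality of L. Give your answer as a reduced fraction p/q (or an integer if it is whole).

Distances from L: A:3, B:3, C:2, D:4, E:2, F:4, G:3, H:2, I:3, J:1, K:2. Sum = 29.
n = 12, so closeness = 11/29.

11/29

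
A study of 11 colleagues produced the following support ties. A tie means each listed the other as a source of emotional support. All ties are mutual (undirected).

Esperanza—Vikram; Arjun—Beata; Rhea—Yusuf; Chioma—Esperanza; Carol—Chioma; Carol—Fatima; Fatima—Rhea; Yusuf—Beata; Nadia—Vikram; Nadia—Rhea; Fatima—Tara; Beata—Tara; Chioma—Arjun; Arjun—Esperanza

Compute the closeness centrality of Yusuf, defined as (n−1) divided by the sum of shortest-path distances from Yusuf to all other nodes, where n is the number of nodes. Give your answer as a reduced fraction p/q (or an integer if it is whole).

5/11

Distances from Yusuf: Arjun:2, Beata:1, Carol:3, Chioma:3, Esperanza:3, Fatima:2, Nadia:2, Rhea:1, Tara:2, Vikram:3. Sum = 22.
n = 11, so closeness = 10/22 = 5/11.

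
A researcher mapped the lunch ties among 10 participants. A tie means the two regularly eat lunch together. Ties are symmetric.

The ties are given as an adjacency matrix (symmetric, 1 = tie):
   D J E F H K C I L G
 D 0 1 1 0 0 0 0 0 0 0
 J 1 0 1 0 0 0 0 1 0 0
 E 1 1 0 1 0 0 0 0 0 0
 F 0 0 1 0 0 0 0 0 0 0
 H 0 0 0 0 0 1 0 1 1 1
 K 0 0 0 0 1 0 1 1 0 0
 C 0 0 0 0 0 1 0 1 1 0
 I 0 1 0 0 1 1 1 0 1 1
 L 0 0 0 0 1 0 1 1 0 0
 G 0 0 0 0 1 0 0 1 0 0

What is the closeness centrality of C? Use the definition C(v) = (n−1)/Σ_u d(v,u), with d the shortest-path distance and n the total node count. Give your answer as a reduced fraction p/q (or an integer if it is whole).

9/19

Distances from C: D:3, E:3, F:4, G:2, H:2, I:1, J:2, K:1, L:1. Sum = 19.
n = 10, so closeness = 9/19.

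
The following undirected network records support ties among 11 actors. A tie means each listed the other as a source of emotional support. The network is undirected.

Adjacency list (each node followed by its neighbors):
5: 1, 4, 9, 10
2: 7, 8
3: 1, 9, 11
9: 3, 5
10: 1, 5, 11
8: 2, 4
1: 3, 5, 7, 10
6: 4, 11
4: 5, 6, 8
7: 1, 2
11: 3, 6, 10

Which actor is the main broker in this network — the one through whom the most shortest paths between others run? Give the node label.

1

Unnormalized betweenness of each node: 1:143/12, 2:5/2, 3:19/4, 4:43/4, 5:131/12, 6:35/12, 7:67/12, 8:47/12, 9:13/12, 10:35/12, 11:19/4.
1 has the largest value, 143/12, making it the main broker — the node through which the most shortest paths run.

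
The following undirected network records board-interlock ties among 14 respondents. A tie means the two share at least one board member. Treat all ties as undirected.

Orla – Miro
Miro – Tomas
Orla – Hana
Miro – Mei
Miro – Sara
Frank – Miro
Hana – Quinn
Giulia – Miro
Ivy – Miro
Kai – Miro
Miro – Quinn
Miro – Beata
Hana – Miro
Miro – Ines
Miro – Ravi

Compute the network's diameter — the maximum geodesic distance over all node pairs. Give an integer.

2

Eccentricity of each node (its greatest distance to any other): Beata:2, Frank:2, Giulia:2, Hana:2, Ines:2, Ivy:2, Kai:2, Mei:2, Miro:1, Orla:2, Quinn:2, Ravi:2, Sara:2, Tomas:2.
The maximum eccentricity is 2, realized for instance by the pair Frank–Beata via Frank – Miro – Beata. So the diameter is 2.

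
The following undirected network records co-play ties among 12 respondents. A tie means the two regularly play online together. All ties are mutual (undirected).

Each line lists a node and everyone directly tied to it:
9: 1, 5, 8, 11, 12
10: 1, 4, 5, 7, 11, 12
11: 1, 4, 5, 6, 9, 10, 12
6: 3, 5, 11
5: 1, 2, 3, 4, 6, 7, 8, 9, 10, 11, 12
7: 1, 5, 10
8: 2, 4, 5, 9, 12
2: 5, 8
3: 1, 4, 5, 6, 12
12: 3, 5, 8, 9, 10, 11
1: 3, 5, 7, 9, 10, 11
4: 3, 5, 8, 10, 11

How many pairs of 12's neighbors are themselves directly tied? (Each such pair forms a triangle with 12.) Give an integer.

12's neighbors: 3, 5, 8, 9, 10, and 11.
Neighbor pairs that are themselves tied: 12–3–5; 12–5–8; 12–5–9; 12–5–10; 12–5–11; 12–8–9; 12–9–11; 12–10–11. Each forms one triangle with 12, for 8 in total.

8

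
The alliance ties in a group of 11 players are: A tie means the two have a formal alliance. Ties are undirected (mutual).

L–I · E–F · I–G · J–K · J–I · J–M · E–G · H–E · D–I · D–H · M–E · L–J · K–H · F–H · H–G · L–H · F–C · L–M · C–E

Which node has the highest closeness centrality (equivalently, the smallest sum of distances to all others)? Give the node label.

H

Farness (sum of distances to all others) for each node — C:23, D:20, E:15, F:19, G:17, H:14, I:18, J:18, K:19, L:17, M:18.
The smallest farness is 14, for H, so H has the highest closeness.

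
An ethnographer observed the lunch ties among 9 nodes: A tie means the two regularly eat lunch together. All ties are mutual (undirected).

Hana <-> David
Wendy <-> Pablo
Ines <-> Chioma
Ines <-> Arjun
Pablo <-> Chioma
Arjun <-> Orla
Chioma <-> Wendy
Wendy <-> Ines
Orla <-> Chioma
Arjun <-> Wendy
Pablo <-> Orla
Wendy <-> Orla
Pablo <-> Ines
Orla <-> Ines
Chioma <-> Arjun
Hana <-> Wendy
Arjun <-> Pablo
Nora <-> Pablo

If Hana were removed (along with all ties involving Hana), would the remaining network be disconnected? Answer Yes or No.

Removing Hana leaves {David} with no path to {Arjun, Chioma, Ines, Nora, Orla, Pablo, and Wendy}, so the network splits into 2 components. Hana is a cut vertex.

Yes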